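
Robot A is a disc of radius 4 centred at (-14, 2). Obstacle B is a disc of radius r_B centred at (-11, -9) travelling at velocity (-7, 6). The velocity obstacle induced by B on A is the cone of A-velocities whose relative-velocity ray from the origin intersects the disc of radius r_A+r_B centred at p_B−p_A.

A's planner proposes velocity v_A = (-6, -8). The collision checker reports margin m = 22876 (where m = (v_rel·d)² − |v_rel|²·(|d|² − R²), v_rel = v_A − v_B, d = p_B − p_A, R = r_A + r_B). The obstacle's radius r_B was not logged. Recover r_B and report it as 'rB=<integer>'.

m = 22876
d = (3, -11);  v_rel = (1, -14),  |v_rel|² = 197
v_rel×d = (1)·(-11) − (-14)·(3) = 31
since m = R²·197 − 31²:  R² = (961 + 22876) / 197 = 121
R = √121 = 11  ⇒  r_B = 11 − 4 = 7

rB=7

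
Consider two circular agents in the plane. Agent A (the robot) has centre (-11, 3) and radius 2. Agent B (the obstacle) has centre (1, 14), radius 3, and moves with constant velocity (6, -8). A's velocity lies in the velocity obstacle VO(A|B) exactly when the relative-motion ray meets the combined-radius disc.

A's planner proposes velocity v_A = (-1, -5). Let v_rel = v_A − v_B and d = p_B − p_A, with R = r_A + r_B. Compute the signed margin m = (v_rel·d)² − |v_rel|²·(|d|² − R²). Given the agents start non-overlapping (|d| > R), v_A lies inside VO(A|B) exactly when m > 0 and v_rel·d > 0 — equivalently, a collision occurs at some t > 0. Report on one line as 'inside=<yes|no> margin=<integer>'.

d = (12, 11),  |d|² = 265;  R = 2+3 = 5,  c = 265−5² = 240
v_rel = (-7, 3),  |v_rel|² = 58;  v_rel·d = (-7)·(12) + (3)·(11) = -51
58·t² + 102·t + 240 = 0  ⇒  m = (-51)² − 58·240 = -11319
m = -11319 < 0,  v_rel·d = -51 < 0  ⇒  outside

inside=no margin=-11319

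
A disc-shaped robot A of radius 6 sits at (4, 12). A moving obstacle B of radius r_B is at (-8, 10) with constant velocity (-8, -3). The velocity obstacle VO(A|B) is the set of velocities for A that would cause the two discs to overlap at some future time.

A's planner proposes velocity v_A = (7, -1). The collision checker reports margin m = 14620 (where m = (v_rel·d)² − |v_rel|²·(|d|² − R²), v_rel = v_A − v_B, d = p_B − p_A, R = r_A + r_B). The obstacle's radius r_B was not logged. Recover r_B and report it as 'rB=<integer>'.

m = 14620
d = (-12, -2);  v_rel = (15, 2),  |v_rel|² = 229
v_rel×d = (15)·(-2) − (2)·(-12) = -6
since m = R²·229 − (-6)²:  R² = (36 + 14620) / 229 = 64
R = √64 = 8  ⇒  r_B = 8 − 6 = 2

rB=2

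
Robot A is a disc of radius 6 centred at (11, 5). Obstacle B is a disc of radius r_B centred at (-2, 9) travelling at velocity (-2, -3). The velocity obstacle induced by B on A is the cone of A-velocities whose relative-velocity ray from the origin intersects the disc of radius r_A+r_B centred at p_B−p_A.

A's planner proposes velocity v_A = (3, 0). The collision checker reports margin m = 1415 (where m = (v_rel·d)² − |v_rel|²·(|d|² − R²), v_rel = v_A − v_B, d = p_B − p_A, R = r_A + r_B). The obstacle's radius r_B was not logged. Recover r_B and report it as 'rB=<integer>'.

m = 1415
d = (-13, 4);  v_rel = (5, 3),  |v_rel|² = 34
v_rel×d = (5)·(4) − (3)·(-13) = 59
since m = R²·34 − 59²:  R² = (3481 + 1415) / 34 = 144
R = √144 = 12  ⇒  r_B = 12 − 6 = 6

rB=6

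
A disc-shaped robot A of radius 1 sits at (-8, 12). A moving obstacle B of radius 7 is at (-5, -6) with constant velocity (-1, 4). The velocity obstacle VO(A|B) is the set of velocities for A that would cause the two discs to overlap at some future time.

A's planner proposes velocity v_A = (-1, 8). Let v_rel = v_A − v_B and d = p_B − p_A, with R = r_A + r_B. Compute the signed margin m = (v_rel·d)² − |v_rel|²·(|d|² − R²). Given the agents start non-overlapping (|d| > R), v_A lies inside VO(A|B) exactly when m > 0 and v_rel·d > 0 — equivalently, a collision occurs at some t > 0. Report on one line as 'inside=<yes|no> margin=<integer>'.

d = (3, -18),  |d|² = 333;  R = 1+7 = 8,  c = 333−8² = 269
v_rel = (0, 4),  |v_rel|² = 16;  v_rel·d = (0)·(3) + (4)·(-18) = -72
16·t² + 144·t + 269 = 0  ⇒  m = (-72)² − 16·269 = 880
m = 880 > 0,  v_rel·d = -72 < 0  ⇒  outside

inside=no margin=880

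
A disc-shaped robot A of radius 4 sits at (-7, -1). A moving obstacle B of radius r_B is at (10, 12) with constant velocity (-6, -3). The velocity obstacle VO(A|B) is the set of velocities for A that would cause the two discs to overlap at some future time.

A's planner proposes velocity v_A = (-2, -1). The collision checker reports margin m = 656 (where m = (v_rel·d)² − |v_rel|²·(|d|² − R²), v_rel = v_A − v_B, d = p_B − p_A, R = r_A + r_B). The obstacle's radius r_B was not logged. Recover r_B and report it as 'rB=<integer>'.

m = 656
d = (17, 13);  v_rel = (4, 2),  |v_rel|² = 20
v_rel×d = (4)·(13) − (2)·(17) = 18
since m = R²·20 − 18²:  R² = (324 + 656) / 20 = 49
R = √49 = 7  ⇒  r_B = 7 − 4 = 3

rB=3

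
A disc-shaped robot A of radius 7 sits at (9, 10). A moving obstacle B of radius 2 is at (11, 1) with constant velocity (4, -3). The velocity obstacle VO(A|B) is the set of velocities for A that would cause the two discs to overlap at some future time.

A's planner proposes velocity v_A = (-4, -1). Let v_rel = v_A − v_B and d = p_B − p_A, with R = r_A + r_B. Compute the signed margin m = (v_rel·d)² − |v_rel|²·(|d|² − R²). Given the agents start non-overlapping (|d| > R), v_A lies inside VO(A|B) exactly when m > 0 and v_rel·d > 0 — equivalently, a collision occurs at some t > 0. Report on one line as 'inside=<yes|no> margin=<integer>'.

d = (2, -9),  |d|² = 85;  R = 7+2 = 9,  c = 85−9² = 4
v_rel = (-8, 2),  |v_rel|² = 68;  v_rel·d = (-8)·(2) + (2)·(-9) = -34
68·t² + 68·t + 4 = 0  ⇒  m = (-34)² − 68·4 = 884
m = 884 > 0,  v_rel·d = -34 < 0  ⇒  outside

inside=no margin=884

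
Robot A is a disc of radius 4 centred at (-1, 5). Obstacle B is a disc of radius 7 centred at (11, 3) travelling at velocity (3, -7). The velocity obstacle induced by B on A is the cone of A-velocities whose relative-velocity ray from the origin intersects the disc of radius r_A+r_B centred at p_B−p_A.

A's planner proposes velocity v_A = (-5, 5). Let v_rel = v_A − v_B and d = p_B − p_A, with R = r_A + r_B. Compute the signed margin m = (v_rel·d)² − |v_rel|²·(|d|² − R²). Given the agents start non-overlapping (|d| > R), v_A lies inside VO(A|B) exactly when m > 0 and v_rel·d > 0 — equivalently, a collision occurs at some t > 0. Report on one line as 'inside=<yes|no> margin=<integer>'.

d = (12, -2),  |d|² = 148;  R = 4+7 = 11,  c = 148−11² = 27
v_rel = (-8, 12),  |v_rel|² = 208;  v_rel·d = (-8)·(12) + (12)·(-2) = -120
208·t² + 240·t + 27 = 0  ⇒  m = (-120)² − 208·27 = 8784
m = 8784 > 0,  v_rel·d = -120 < 0  ⇒  outside

inside=no margin=8784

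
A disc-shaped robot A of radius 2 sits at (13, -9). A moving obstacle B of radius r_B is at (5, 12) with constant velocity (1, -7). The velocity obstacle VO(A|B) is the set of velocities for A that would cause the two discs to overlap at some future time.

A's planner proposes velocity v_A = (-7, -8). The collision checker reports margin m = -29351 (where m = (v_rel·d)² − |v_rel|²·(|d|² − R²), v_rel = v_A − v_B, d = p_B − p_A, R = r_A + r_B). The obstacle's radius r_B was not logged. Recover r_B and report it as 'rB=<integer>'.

m = -29351
d = (-8, 21);  v_rel = (-8, -1),  |v_rel|² = 65
v_rel×d = (-8)·(21) − (-1)·(-8) = -176
since m = R²·65 − (-176)²:  R² = (30976 + -29351) / 65 = 25
R = √25 = 5  ⇒  r_B = 5 − 2 = 3

rB=3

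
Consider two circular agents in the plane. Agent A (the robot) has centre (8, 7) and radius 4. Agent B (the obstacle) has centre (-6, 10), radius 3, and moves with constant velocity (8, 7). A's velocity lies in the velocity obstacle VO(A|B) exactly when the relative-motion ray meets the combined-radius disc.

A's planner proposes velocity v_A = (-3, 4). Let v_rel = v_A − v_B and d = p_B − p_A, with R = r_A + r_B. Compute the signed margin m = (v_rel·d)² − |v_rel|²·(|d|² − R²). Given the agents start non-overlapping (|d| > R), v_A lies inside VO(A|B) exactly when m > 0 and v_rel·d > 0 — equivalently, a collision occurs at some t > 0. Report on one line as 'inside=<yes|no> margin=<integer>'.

d = (-14, 3),  |d|² = 205;  R = 4+3 = 7,  c = 205−7² = 156
v_rel = (-11, -3),  |v_rel|² = 130;  v_rel·d = (-11)·(-14) + (-3)·(3) = 145
130·t² − 290·t + 156 = 0  ⇒  m = 145² − 130·156 = 745
m = 745 > 0,  v_rel·d = 145 > 0  ⇒  inside

inside=yes margin=745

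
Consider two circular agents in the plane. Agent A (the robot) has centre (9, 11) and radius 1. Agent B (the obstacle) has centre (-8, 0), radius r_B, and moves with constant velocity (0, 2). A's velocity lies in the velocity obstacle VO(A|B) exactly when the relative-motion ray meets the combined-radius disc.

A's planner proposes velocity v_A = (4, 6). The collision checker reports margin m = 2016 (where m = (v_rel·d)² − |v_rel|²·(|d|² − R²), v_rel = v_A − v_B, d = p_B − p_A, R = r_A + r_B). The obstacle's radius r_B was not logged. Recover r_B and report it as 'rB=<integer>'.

m = 2016
d = (-17, -11);  v_rel = (4, 4),  |v_rel|² = 32
v_rel×d = (4)·(-11) − (4)·(-17) = 24
since m = R²·32 − 24²:  R² = (576 + 2016) / 32 = 81
R = √81 = 9  ⇒  r_B = 9 − 1 = 8

rB=8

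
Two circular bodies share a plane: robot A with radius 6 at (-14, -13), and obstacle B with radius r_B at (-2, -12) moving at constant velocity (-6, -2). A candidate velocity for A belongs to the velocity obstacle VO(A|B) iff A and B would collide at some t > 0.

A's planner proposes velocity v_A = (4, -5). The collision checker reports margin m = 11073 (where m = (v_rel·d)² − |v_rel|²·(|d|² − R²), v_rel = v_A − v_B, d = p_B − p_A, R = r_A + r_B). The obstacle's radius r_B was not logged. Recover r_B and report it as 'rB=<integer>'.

m = 11073
d = (12, 1);  v_rel = (10, -3),  |v_rel|² = 109
v_rel×d = (10)·(1) − (-3)·(12) = 46
since m = R²·109 − 46²:  R² = (2116 + 11073) / 109 = 121
R = √121 = 11  ⇒  r_B = 11 − 6 = 5

rB=5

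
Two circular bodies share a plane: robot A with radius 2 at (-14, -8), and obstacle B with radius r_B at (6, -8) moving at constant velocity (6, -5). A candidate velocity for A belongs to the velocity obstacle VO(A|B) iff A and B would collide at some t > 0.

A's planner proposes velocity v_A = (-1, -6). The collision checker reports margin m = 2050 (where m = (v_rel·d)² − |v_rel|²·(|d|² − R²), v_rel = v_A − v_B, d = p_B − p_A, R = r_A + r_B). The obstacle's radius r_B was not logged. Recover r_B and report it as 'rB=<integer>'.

m = 2050
d = (20, 0);  v_rel = (-7, -1),  |v_rel|² = 50
v_rel×d = (-7)·(0) − (-1)·(20) = 20
since m = R²·50 − 20²:  R² = (400 + 2050) / 50 = 49
R = √49 = 7  ⇒  r_B = 7 − 2 = 5

rB=5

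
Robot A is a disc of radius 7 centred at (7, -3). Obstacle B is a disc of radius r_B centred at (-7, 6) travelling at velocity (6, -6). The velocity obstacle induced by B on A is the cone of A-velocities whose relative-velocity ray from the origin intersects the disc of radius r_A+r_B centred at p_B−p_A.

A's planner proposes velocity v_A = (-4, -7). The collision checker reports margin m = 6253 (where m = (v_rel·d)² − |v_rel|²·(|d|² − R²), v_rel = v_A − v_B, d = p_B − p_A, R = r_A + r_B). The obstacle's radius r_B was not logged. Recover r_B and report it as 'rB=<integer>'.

m = 6253
d = (-14, 9);  v_rel = (-10, -1),  |v_rel|² = 101
v_rel×d = (-10)·(9) − (-1)·(-14) = -104
since m = R²·101 − (-104)²:  R² = (10816 + 6253) / 101 = 169
R = √169 = 13  ⇒  r_B = 13 − 7 = 6

rB=6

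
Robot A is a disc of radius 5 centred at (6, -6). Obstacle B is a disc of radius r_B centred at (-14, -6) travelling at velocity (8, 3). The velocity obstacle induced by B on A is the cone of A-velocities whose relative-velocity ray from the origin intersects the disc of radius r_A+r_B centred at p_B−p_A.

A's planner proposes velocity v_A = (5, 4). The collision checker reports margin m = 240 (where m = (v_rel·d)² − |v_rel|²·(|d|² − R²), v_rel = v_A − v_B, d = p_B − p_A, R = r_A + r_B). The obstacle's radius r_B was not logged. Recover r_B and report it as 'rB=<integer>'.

m = 240
d = (-20, 0);  v_rel = (-3, 1),  |v_rel|² = 10
v_rel×d = (-3)·(0) − (1)·(-20) = 20
since m = R²·10 − 20²:  R² = (400 + 240) / 10 = 64
R = √64 = 8  ⇒  r_B = 8 − 5 = 3

rB=3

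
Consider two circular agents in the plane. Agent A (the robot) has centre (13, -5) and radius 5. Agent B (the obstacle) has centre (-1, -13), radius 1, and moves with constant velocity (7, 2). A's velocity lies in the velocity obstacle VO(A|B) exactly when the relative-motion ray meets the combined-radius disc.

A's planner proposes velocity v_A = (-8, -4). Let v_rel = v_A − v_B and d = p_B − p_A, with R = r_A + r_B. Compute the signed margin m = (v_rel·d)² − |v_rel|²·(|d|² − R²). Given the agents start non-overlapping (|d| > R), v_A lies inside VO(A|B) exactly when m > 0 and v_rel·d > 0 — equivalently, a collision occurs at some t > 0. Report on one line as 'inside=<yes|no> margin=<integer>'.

d = (-14, -8),  |d|² = 260;  R = 5+1 = 6,  c = 260−6² = 224
v_rel = (-15, -6),  |v_rel|² = 261;  v_rel·d = (-15)·(-14) + (-6)·(-8) = 258
261·t² − 516·t + 224 = 0  ⇒  m = 258² − 261·224 = 8100
m = 8100 > 0,  v_rel·d = 258 > 0  ⇒  inside

inside=yes margin=8100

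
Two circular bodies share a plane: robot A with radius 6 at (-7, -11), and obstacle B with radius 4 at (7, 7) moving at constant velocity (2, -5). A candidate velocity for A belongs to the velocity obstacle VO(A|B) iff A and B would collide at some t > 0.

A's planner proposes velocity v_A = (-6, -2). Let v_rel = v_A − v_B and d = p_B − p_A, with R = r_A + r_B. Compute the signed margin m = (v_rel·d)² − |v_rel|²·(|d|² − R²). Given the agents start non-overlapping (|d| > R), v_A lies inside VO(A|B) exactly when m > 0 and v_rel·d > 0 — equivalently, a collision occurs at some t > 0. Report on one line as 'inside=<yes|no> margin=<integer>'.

d = (14, 18),  |d|² = 520;  R = 6+4 = 10,  c = 520−10² = 420
v_rel = (-8, 3),  |v_rel|² = 73;  v_rel·d = (-8)·(14) + (3)·(18) = -58
73·t² + 116·t + 420 = 0  ⇒  m = (-58)² − 73·420 = -27296
m = -27296 < 0,  v_rel·d = -58 < 0  ⇒  outside

inside=no margin=-27296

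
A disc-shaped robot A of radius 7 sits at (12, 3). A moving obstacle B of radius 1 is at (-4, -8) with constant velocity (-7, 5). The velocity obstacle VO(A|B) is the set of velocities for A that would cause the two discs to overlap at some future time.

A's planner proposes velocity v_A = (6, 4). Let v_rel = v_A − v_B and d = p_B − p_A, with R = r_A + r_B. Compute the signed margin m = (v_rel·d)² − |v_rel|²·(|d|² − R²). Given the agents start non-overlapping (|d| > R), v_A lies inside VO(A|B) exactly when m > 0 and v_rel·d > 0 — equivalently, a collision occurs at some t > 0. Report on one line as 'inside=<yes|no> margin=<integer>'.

d = (-16, -11),  |d|² = 377;  R = 7+1 = 8,  c = 377−8² = 313
v_rel = (13, -1),  |v_rel|² = 170;  v_rel·d = (13)·(-16) + (-1)·(-11) = -197
170·t² + 394·t + 313 = 0  ⇒  m = (-197)² − 170·313 = -14401
m = -14401 < 0,  v_rel·d = -197 < 0  ⇒  outside

inside=no margin=-14401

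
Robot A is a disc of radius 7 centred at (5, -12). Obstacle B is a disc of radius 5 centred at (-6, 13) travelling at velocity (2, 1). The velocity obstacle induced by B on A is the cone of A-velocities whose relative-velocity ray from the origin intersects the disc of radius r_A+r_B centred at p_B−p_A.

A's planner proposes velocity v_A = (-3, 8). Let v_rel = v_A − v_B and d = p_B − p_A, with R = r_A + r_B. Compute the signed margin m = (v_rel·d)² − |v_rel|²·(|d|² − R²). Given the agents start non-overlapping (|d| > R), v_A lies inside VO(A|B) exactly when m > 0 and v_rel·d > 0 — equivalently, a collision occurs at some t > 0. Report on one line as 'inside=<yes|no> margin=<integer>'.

d = (-11, 25),  |d|² = 746;  R = 7+5 = 12,  c = 746−12² = 602
v_rel = (-5, 7),  |v_rel|² = 74;  v_rel·d = (-5)·(-11) + (7)·(25) = 230
74·t² − 460·t + 602 = 0  ⇒  m = 230² − 74·602 = 8352
m = 8352 > 0,  v_rel·d = 230 > 0  ⇒  inside

inside=yes margin=8352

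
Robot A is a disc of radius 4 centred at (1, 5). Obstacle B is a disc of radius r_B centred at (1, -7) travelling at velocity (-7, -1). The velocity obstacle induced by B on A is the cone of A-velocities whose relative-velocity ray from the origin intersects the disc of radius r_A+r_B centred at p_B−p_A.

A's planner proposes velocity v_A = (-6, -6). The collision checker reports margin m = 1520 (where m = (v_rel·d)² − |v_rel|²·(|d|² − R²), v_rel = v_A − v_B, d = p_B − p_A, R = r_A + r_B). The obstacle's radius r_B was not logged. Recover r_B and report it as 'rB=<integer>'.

m = 1520
d = (0, -12);  v_rel = (1, -5),  |v_rel|² = 26
v_rel×d = (1)·(-12) − (-5)·(0) = -12
since m = R²·26 − (-12)²:  R² = (144 + 1520) / 26 = 64
R = √64 = 8  ⇒  r_B = 8 − 4 = 4

rB=4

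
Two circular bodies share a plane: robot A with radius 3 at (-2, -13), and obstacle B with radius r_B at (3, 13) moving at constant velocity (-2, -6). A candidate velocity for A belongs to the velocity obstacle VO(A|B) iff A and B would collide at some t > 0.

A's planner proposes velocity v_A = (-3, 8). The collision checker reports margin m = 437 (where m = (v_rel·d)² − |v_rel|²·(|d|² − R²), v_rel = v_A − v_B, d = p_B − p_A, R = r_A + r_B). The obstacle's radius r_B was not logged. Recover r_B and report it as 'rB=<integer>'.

m = 437
d = (5, 26);  v_rel = (-1, 14),  |v_rel|² = 197
v_rel×d = (-1)·(26) − (14)·(5) = -96
since m = R²·197 − (-96)²:  R² = (9216 + 437) / 197 = 49
R = √49 = 7  ⇒  r_B = 7 − 3 = 4

rB=4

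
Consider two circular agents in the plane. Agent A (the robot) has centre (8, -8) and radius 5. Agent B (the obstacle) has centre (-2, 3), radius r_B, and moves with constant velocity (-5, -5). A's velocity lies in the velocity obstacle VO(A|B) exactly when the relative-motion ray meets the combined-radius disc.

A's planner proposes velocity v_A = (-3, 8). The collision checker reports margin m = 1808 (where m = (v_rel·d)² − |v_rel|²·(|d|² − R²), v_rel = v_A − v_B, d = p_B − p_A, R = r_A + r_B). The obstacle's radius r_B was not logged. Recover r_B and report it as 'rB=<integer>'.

m = 1808
d = (-10, 11);  v_rel = (2, 13),  |v_rel|² = 173
v_rel×d = (2)·(11) − (13)·(-10) = 152
since m = R²·173 − 152²:  R² = (23104 + 1808) / 173 = 144
R = √144 = 12  ⇒  r_B = 12 − 5 = 7

rB=7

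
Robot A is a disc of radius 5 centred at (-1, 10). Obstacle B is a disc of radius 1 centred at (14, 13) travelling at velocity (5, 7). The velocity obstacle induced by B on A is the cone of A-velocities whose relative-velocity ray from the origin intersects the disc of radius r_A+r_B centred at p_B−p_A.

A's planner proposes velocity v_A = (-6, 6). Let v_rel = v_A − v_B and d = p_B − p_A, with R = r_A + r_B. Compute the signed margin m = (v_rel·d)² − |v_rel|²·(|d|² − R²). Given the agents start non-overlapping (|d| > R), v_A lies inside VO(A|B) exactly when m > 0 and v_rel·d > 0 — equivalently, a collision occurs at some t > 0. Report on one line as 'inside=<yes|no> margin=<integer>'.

d = (15, 3),  |d|² = 234;  R = 5+1 = 6,  c = 234−6² = 198
v_rel = (-11, -1),  |v_rel|² = 122;  v_rel·d = (-11)·(15) + (-1)·(3) = -168
122·t² + 336·t + 198 = 0  ⇒  m = (-168)² − 122·198 = 4068
m = 4068 > 0,  v_rel·d = -168 < 0  ⇒  outside

inside=no margin=4068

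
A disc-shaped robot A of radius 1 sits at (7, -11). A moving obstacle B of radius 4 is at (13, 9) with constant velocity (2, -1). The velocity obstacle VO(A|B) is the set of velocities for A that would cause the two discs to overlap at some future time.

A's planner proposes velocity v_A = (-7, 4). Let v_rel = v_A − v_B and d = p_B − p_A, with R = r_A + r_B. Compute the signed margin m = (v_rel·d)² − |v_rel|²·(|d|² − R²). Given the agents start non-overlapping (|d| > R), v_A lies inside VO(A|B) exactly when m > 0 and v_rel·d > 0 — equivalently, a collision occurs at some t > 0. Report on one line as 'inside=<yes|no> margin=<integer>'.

d = (6, 20),  |d|² = 436;  R = 1+4 = 5,  c = 436−5² = 411
v_rel = (-9, 5),  |v_rel|² = 106;  v_rel·d = (-9)·(6) + (5)·(20) = 46
106·t² − 92·t + 411 = 0  ⇒  m = 46² − 106·411 = -41450
m = -41450 < 0,  v_rel·d = 46 > 0  ⇒  outside

inside=no margin=-41450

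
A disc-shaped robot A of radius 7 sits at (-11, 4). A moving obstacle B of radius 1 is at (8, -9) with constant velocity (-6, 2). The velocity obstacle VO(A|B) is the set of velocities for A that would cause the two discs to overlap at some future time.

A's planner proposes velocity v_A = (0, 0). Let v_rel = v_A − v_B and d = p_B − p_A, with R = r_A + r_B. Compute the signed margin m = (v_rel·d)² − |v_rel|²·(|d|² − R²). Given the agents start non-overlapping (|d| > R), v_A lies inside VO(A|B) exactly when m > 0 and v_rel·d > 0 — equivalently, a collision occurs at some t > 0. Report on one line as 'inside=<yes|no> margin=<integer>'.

d = (19, -13),  |d|² = 530;  R = 7+1 = 8,  c = 530−8² = 466
v_rel = (6, -2),  |v_rel|² = 40;  v_rel·d = (6)·(19) + (-2)·(-13) = 140
40·t² − 280·t + 466 = 0  ⇒  m = 140² − 40·466 = 960
m = 960 > 0,  v_rel·d = 140 > 0  ⇒  inside

inside=yes margin=960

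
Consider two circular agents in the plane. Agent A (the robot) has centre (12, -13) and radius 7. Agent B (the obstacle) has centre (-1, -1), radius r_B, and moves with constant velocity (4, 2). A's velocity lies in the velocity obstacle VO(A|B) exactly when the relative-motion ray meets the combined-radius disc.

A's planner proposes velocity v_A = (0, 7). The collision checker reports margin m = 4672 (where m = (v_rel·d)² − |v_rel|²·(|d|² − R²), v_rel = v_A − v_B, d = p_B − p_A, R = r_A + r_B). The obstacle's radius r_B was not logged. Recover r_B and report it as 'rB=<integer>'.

m = 4672
d = (-13, 12);  v_rel = (-4, 5),  |v_rel|² = 41
v_rel×d = (-4)·(12) − (5)·(-13) = 17
since m = R²·41 − 17²:  R² = (289 + 4672) / 41 = 121
R = √121 = 11  ⇒  r_B = 11 − 7 = 4

rB=4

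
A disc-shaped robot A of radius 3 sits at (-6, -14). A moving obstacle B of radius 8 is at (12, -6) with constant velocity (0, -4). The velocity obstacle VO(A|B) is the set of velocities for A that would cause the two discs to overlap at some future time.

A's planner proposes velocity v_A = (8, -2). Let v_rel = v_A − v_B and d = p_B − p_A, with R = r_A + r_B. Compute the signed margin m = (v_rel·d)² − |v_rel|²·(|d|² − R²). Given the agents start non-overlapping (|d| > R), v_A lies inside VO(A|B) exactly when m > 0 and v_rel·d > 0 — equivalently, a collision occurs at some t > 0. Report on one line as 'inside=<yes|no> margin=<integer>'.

d = (18, 8),  |d|² = 388;  R = 3+8 = 11,  c = 388−11² = 267
v_rel = (8, 2),  |v_rel|² = 68;  v_rel·d = (8)·(18) + (2)·(8) = 160
68·t² − 320·t + 267 = 0  ⇒  m = 160² − 68·267 = 7444
m = 7444 > 0,  v_rel·d = 160 > 0  ⇒  inside

inside=yes margin=7444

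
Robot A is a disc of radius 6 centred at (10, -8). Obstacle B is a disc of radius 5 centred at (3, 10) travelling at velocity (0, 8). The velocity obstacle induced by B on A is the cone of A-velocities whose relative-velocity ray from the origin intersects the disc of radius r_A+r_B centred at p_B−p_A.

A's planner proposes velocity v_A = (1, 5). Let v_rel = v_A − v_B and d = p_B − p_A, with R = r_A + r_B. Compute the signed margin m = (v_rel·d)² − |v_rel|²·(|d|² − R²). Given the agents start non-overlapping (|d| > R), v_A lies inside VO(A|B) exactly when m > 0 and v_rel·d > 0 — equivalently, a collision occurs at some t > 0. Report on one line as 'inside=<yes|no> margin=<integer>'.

d = (-7, 18),  |d|² = 373;  R = 6+5 = 11,  c = 373−11² = 252
v_rel = (1, -3),  |v_rel|² = 10;  v_rel·d = (1)·(-7) + (-3)·(18) = -61
10·t² + 122·t + 252 = 0  ⇒  m = (-61)² − 10·252 = 1201
m = 1201 > 0,  v_rel·d = -61 < 0  ⇒  outside

inside=no margin=1201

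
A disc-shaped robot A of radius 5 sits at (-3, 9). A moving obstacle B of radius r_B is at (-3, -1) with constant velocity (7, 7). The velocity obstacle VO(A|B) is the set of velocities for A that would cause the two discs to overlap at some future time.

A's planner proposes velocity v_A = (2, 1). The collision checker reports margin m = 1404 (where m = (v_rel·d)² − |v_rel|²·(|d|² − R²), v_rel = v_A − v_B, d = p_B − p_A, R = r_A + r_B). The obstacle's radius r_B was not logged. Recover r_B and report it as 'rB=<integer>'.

m = 1404
d = (0, -10);  v_rel = (-5, -6),  |v_rel|² = 61
v_rel×d = (-5)·(-10) − (-6)·(0) = 50
since m = R²·61 − 50²:  R² = (2500 + 1404) / 61 = 64
R = √64 = 8  ⇒  r_B = 8 − 5 = 3

rB=3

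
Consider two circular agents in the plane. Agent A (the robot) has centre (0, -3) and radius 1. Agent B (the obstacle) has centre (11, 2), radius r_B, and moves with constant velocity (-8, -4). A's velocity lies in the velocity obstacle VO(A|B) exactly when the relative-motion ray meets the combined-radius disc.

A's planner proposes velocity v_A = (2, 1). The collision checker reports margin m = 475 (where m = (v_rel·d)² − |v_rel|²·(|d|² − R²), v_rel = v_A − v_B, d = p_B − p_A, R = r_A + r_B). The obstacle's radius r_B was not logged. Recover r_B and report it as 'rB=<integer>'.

m = 475
d = (11, 5);  v_rel = (10, 5),  |v_rel|² = 125
v_rel×d = (10)·(5) − (5)·(11) = -5
since m = R²·125 − (-5)²:  R² = (25 + 475) / 125 = 4
R = √4 = 2  ⇒  r_B = 2 − 1 = 1

rB=1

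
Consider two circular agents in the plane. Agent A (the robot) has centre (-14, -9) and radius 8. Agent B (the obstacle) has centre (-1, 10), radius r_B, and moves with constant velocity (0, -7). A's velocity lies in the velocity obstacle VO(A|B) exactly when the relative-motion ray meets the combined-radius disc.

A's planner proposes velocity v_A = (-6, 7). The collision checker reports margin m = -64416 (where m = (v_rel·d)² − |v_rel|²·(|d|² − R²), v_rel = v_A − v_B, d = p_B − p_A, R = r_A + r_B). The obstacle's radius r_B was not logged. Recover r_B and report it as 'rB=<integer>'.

m = -64416
d = (13, 19);  v_rel = (-6, 14),  |v_rel|² = 232
v_rel×d = (-6)·(19) − (14)·(13) = -296
since m = R²·232 − (-296)²:  R² = (87616 + -64416) / 232 = 100
R = √100 = 10  ⇒  r_B = 10 − 8 = 2

rB=2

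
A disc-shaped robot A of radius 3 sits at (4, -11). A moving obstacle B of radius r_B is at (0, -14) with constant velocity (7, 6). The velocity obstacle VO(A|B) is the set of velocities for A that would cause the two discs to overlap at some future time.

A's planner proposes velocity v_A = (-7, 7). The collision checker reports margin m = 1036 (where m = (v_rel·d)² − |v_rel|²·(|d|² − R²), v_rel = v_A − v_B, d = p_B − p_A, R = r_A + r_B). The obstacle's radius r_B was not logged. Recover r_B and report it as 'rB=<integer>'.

m = 1036
d = (-4, -3);  v_rel = (-14, 1),  |v_rel|² = 197
v_rel×d = (-14)·(-3) − (1)·(-4) = 46
since m = R²·197 − 46²:  R² = (2116 + 1036) / 197 = 16
R = √16 = 4  ⇒  r_B = 4 − 3 = 1

rB=1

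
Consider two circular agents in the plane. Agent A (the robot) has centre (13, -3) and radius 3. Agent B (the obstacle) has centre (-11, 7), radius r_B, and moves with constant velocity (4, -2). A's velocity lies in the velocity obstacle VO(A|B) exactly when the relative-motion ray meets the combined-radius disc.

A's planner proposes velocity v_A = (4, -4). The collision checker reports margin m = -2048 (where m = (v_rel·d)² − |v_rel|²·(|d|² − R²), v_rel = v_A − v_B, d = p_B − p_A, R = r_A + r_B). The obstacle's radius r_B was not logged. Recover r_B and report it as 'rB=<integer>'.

m = -2048
d = (-24, 10);  v_rel = (0, -2),  |v_rel|² = 4
v_rel×d = (0)·(10) − (-2)·(-24) = -48
since m = R²·4 − (-48)²:  R² = (2304 + -2048) / 4 = 64
R = √64 = 8  ⇒  r_B = 8 − 3 = 5

rB=5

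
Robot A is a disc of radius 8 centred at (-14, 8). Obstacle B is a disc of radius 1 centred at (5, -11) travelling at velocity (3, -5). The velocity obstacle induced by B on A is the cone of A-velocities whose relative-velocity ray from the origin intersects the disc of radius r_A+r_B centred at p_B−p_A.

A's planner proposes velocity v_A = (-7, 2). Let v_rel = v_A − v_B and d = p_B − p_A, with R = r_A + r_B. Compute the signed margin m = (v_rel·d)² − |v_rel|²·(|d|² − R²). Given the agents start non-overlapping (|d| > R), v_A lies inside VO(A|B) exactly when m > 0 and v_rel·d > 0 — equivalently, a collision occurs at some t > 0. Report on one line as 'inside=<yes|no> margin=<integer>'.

d = (19, -19),  |d|² = 722;  R = 8+1 = 9,  c = 722−9² = 641
v_rel = (-10, 7),  |v_rel|² = 149;  v_rel·d = (-10)·(19) + (7)·(-19) = -323
149·t² + 646·t + 641 = 0  ⇒  m = (-323)² − 149·641 = 8820
m = 8820 > 0,  v_rel·d = -323 < 0  ⇒  outside

inside=no margin=8820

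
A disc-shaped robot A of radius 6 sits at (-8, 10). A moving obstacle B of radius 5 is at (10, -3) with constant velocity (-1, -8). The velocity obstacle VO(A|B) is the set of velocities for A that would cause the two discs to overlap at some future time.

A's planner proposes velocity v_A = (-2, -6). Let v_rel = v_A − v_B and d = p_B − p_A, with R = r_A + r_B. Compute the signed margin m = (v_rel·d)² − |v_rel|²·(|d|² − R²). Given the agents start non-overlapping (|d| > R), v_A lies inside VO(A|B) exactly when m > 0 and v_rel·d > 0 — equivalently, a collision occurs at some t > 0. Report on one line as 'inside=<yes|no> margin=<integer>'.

d = (18, -13),  |d|² = 493;  R = 6+5 = 11,  c = 493−11² = 372
v_rel = (-1, 2),  |v_rel|² = 5;  v_rel·d = (-1)·(18) + (2)·(-13) = -44
5·t² + 88·t + 372 = 0  ⇒  m = (-44)² − 5·372 = 76
m = 76 > 0,  v_rel·d = -44 < 0  ⇒  outside

inside=no margin=76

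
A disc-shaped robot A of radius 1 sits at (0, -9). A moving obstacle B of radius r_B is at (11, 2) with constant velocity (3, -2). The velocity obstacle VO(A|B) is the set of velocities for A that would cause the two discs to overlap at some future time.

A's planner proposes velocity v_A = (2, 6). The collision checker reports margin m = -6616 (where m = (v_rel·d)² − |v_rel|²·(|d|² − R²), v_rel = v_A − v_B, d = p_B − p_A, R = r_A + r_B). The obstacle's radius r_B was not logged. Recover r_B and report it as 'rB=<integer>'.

m = -6616
d = (11, 11);  v_rel = (-1, 8),  |v_rel|² = 65
v_rel×d = (-1)·(11) − (8)·(11) = -99
since m = R²·65 − (-99)²:  R² = (9801 + -6616) / 65 = 49
R = √49 = 7  ⇒  r_B = 7 − 1 = 6

rB=6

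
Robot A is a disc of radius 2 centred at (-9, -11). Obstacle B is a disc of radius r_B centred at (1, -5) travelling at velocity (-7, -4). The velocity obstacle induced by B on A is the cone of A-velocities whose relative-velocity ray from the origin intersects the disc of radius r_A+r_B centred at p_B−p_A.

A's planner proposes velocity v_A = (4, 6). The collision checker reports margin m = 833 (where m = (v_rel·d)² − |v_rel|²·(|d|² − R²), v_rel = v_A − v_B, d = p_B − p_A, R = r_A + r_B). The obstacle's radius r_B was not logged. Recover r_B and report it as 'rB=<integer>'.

m = 833
d = (10, 6);  v_rel = (11, 10),  |v_rel|² = 221
v_rel×d = (11)·(6) − (10)·(10) = -34
since m = R²·221 − (-34)²:  R² = (1156 + 833) / 221 = 9
R = √9 = 3  ⇒  r_B = 3 − 2 = 1

rB=1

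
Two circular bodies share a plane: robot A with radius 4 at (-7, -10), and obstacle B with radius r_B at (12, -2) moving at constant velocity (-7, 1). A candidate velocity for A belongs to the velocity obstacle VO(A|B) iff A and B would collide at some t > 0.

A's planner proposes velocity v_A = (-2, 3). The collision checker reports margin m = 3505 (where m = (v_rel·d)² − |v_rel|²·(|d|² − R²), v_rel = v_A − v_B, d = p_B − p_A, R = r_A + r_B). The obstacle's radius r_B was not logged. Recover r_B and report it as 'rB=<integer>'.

m = 3505
d = (19, 8);  v_rel = (5, 2),  |v_rel|² = 29
v_rel×d = (5)·(8) − (2)·(19) = 2
since m = R²·29 − 2²:  R² = (4 + 3505) / 29 = 121
R = √121 = 11  ⇒  r_B = 11 − 4 = 7

rB=7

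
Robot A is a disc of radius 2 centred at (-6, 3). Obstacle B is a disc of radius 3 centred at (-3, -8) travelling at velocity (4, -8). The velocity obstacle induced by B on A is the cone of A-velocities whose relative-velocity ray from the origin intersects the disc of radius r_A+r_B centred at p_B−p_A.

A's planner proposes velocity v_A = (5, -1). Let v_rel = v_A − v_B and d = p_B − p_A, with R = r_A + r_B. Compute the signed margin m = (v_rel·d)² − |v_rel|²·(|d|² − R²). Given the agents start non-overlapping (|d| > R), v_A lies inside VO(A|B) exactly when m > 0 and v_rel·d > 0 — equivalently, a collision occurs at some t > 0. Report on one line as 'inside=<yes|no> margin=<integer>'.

d = (3, -11),  |d|² = 130;  R = 2+3 = 5,  c = 130−5² = 105
v_rel = (1, 7),  |v_rel|² = 50;  v_rel·d = (1)·(3) + (7)·(-11) = -74
50·t² + 148·t + 105 = 0  ⇒  m = (-74)² − 50·105 = 226
m = 226 > 0,  v_rel·d = -74 < 0  ⇒  outside

inside=no margin=226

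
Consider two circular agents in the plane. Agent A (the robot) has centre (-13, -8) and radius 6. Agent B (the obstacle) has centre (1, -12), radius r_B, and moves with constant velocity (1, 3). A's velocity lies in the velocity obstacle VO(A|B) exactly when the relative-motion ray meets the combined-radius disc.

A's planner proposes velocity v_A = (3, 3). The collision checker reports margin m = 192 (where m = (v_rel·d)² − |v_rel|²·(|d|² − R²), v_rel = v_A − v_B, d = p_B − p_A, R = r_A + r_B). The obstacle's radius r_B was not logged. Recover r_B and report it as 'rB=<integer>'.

m = 192
d = (14, -4);  v_rel = (2, 0),  |v_rel|² = 4
v_rel×d = (2)·(-4) − (0)·(14) = -8
since m = R²·4 − (-8)²:  R² = (64 + 192) / 4 = 64
R = √64 = 8  ⇒  r_B = 8 − 6 = 2

rB=2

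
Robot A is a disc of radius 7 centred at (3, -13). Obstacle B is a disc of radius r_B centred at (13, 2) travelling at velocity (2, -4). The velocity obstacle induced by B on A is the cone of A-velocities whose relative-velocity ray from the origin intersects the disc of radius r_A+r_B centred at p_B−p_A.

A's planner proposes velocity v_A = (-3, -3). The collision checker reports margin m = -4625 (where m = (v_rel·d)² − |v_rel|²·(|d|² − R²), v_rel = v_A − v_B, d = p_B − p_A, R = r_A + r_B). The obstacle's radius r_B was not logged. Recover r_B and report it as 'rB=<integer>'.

m = -4625
d = (10, 15);  v_rel = (-5, 1),  |v_rel|² = 26
v_rel×d = (-5)·(15) − (1)·(10) = -85
since m = R²·26 − (-85)²:  R² = (7225 + -4625) / 26 = 100
R = √100 = 10  ⇒  r_B = 10 − 7 = 3

rB=3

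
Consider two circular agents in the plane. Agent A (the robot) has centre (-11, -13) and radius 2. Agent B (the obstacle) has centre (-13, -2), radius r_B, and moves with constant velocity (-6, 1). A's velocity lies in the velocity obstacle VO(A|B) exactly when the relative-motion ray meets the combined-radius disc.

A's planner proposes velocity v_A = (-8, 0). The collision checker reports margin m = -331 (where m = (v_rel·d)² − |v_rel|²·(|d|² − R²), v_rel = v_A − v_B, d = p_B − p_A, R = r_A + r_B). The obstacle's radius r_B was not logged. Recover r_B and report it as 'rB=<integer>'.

m = -331
d = (-2, 11);  v_rel = (-2, -1),  |v_rel|² = 5
v_rel×d = (-2)·(11) − (-1)·(-2) = -24
since m = R²·5 − (-24)²:  R² = (576 + -331) / 5 = 49
R = √49 = 7  ⇒  r_B = 7 − 2 = 5

rB=5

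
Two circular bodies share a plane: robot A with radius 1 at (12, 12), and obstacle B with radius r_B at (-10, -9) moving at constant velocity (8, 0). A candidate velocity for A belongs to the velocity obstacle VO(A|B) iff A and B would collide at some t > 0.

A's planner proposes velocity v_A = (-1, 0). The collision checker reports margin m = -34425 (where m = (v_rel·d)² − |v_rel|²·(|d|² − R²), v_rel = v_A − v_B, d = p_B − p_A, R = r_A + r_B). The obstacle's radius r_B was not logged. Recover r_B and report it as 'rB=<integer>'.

m = -34425
d = (-22, -21);  v_rel = (-9, 0),  |v_rel|² = 81
v_rel×d = (-9)·(-21) − (0)·(-22) = 189
since m = R²·81 − 189²:  R² = (35721 + -34425) / 81 = 16
R = √16 = 4  ⇒  r_B = 4 − 1 = 3

rB=3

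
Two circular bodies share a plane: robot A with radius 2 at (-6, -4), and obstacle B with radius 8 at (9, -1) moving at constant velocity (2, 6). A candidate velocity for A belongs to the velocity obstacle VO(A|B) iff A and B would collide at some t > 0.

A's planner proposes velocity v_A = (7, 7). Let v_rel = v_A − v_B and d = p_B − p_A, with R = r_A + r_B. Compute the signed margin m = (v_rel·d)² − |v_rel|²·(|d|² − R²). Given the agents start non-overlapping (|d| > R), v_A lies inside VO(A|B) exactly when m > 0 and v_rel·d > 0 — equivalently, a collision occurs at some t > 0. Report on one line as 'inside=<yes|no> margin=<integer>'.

d = (15, 3),  |d|² = 234;  R = 2+8 = 10,  c = 234−10² = 134
v_rel = (5, 1),  |v_rel|² = 26;  v_rel·d = (5)·(15) + (1)·(3) = 78
26·t² − 156·t + 134 = 0  ⇒  m = 78² − 26·134 = 2600
m = 2600 > 0,  v_rel·d = 78 > 0  ⇒  inside

inside=yes margin=2600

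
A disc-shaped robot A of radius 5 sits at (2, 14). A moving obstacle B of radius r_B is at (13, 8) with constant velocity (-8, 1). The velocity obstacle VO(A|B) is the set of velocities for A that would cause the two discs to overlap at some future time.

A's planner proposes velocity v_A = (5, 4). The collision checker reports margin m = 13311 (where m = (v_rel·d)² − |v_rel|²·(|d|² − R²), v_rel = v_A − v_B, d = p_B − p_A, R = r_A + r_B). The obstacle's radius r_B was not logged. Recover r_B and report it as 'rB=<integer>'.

m = 13311
d = (11, -6);  v_rel = (13, 3),  |v_rel|² = 178
v_rel×d = (13)·(-6) − (3)·(11) = -111
since m = R²·178 − (-111)²:  R² = (12321 + 13311) / 178 = 144
R = √144 = 12  ⇒  r_B = 12 − 5 = 7

rB=7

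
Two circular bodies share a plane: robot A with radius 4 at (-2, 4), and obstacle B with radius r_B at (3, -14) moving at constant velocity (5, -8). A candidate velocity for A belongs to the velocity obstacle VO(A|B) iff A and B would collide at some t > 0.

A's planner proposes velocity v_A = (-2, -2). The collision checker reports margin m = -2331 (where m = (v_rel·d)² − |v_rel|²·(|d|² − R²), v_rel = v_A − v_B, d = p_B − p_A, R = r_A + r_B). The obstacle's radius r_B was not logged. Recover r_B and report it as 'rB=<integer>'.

m = -2331
d = (5, -18);  v_rel = (-7, 6),  |v_rel|² = 85
v_rel×d = (-7)·(-18) − (6)·(5) = 96
since m = R²·85 − 96²:  R² = (9216 + -2331) / 85 = 81
R = √81 = 9  ⇒  r_B = 9 − 4 = 5

rB=5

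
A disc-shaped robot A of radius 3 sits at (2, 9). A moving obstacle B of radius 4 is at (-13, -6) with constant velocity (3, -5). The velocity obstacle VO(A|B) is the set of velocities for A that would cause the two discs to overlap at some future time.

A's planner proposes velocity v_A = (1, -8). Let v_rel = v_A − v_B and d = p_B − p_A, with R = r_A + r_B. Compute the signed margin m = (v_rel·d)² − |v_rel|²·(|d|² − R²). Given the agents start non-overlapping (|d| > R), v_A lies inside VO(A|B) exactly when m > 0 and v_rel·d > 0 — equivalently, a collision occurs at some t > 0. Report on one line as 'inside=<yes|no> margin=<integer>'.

d = (-15, -15),  |d|² = 450;  R = 3+4 = 7,  c = 450−7² = 401
v_rel = (-2, -3),  |v_rel|² = 13;  v_rel·d = (-2)·(-15) + (-3)·(-15) = 75
13·t² − 150·t + 401 = 0  ⇒  m = 75² − 13·401 = 412
m = 412 > 0,  v_rel·d = 75 > 0  ⇒  inside

inside=yes margin=412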